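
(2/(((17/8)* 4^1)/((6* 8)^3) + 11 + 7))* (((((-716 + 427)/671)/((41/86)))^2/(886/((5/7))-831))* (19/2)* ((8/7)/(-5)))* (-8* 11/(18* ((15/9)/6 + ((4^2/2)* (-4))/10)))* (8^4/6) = -0.55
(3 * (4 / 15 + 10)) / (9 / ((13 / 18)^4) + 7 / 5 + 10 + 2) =4398394 / 6637507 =0.66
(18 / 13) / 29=18 / 377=0.05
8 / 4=2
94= 94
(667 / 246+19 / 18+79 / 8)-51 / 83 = 3191941 / 245016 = 13.03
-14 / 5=-2.80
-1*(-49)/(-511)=-7/73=-0.10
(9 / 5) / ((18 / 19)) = 1.90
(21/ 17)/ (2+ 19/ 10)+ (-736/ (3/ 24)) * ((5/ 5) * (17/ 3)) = -22121006/ 663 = -33365.02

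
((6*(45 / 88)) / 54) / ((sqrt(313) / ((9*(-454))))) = -10215*sqrt(313) / 13772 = -13.12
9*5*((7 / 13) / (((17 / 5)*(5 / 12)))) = 17.10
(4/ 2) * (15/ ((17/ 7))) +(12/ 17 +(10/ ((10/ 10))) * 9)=1752/ 17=103.06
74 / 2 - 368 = -331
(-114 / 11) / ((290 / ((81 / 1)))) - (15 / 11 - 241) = 377603 / 1595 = 236.74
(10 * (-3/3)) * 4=-40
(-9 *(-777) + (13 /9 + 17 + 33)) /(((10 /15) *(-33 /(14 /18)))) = -221900 /891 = -249.05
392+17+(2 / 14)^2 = 20042 / 49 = 409.02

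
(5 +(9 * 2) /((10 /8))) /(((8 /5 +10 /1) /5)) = 485 /58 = 8.36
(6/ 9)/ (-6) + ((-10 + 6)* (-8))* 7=2015/ 9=223.89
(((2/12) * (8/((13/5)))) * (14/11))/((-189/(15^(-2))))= -8/521235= -0.00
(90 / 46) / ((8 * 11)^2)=45 / 178112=0.00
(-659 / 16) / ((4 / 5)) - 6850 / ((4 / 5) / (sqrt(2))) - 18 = -17125 * sqrt(2) / 2 - 4447 / 64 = -12178.69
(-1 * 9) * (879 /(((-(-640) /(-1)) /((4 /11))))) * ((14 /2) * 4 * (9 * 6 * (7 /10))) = 4757.39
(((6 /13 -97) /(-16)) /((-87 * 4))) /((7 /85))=-106675 /506688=-0.21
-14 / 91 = -2 / 13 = -0.15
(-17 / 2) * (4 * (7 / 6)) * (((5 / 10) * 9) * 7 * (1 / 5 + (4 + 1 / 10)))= -5372.85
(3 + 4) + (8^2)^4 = 16777223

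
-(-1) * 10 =10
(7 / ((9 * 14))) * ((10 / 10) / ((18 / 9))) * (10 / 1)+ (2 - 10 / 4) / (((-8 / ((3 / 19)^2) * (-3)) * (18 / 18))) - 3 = -141539 / 51984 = -2.72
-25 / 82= -0.30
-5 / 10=-1 / 2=-0.50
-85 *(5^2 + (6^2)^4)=-142769485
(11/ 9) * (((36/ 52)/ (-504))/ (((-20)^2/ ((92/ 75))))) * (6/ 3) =-253/ 24570000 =-0.00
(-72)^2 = 5184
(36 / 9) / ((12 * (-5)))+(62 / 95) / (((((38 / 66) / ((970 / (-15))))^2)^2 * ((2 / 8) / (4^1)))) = 1661695039.42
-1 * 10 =-10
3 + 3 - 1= 5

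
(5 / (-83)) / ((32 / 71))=-355 / 2656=-0.13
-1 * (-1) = 1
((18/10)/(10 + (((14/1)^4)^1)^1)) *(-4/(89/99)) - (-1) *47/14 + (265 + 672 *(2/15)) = 42846367601/119696990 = 357.96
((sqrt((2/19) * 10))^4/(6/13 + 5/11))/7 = 57200/331037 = 0.17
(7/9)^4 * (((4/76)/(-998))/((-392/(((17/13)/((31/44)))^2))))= 1713481/10102626021969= 0.00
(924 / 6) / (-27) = -154 / 27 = -5.70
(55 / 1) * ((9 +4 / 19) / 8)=9625 / 152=63.32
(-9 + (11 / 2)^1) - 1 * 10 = -27 / 2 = -13.50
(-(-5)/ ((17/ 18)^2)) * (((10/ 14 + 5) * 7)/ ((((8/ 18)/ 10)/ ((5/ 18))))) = 405000/ 289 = 1401.38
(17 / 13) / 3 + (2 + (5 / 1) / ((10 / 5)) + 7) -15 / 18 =433 / 39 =11.10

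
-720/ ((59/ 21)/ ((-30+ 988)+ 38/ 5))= -14599872/ 59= -247455.46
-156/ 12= -13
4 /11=0.36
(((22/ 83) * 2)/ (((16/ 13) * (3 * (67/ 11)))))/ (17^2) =1573/ 19285548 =0.00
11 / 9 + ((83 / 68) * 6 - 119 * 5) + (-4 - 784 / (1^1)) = -420583 / 306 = -1374.45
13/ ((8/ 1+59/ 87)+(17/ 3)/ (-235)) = 265785/ 176932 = 1.50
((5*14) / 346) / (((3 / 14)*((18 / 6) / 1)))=490 / 1557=0.31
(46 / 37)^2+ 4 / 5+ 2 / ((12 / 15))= 66337 / 13690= 4.85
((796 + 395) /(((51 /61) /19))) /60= 460123 /1020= 451.10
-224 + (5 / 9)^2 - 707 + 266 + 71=-593.69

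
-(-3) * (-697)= -2091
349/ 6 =58.17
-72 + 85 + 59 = 72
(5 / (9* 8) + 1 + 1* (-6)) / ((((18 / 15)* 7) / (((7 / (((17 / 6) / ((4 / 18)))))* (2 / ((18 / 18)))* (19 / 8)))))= -33725 / 22032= -1.53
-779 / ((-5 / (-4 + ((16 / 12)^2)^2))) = -52972 / 405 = -130.80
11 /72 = 0.15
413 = 413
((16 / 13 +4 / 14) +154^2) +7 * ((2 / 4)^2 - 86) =8414685 / 364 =23117.27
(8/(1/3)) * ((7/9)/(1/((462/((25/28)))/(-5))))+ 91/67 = -16167249/8375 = -1930.42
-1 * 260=-260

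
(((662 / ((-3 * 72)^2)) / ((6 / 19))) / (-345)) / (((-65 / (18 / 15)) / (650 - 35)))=0.00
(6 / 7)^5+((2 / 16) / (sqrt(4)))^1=141223 / 268912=0.53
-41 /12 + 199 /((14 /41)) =48667 /84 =579.37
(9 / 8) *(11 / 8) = 99 / 64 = 1.55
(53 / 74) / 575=53 / 42550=0.00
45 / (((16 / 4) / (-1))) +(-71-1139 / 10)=-3923 / 20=-196.15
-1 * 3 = -3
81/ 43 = 1.88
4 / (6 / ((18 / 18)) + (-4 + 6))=1 / 2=0.50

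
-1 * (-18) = 18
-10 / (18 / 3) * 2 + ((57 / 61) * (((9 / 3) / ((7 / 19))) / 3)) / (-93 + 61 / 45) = -17755685 / 5282844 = -3.36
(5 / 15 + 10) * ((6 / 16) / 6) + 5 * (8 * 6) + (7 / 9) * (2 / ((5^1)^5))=240.65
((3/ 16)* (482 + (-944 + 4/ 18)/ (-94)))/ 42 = 208133/ 94752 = 2.20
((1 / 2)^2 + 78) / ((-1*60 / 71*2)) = -22223 / 480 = -46.30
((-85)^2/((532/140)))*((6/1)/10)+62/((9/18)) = 24031/19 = 1264.79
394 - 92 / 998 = 196560 / 499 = 393.91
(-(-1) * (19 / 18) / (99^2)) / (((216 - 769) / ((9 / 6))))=-19 / 65039436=-0.00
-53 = -53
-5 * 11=-55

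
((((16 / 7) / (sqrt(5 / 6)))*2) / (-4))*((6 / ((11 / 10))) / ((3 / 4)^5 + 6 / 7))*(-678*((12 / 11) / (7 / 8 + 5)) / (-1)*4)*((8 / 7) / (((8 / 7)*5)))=-8531214336*sqrt(30) / 74357525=-628.42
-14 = -14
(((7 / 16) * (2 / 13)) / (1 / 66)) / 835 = 231 / 43420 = 0.01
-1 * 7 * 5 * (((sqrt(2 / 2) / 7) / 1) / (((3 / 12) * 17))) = -20 / 17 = -1.18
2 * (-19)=-38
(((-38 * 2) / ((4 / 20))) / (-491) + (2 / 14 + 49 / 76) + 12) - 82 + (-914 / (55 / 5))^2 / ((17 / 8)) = 1708950791409 / 537313084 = 3180.55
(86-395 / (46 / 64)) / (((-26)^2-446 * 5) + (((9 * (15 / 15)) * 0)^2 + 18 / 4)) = 7108 / 23759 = 0.30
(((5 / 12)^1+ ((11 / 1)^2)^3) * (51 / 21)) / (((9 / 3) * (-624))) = -361398529 / 157248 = -2298.27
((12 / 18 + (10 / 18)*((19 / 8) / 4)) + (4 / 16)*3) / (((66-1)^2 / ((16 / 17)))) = 503 / 1292850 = 0.00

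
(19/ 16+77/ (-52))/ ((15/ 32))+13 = 2413/ 195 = 12.37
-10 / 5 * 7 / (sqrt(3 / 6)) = -14 * sqrt(2) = -19.80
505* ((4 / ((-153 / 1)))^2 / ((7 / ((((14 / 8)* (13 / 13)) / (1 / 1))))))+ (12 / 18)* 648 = 10114708 / 23409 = 432.09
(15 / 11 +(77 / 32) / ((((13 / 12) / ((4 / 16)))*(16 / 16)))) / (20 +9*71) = 8781 / 3015584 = 0.00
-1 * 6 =-6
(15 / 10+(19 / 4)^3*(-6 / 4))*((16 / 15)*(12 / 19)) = -4077 / 38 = -107.29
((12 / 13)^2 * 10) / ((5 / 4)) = 1152 / 169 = 6.82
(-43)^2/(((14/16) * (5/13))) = 192296/35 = 5494.17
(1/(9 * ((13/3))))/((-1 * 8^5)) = -1/1277952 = -0.00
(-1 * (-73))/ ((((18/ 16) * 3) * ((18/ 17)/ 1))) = 4964/ 243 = 20.43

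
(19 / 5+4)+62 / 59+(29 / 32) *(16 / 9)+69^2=25336463 / 5310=4771.46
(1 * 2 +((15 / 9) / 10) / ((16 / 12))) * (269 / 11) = 4573 / 88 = 51.97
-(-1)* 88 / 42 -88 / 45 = 44 / 315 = 0.14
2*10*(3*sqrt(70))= 60*sqrt(70)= 502.00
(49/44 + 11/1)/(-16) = -533/704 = -0.76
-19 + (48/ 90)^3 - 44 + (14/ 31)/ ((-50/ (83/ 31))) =-203919028/ 3243375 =-62.87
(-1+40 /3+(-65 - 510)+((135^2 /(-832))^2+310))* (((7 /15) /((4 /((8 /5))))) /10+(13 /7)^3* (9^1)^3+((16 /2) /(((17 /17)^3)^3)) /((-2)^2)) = 141727743277075829 /133555968000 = 1061186.15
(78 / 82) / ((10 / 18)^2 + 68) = 0.01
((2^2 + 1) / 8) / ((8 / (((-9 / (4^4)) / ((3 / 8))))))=-15 / 2048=-0.01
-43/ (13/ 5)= -215/ 13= -16.54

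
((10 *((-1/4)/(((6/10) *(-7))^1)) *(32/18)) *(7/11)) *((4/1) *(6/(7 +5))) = 400/297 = 1.35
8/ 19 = 0.42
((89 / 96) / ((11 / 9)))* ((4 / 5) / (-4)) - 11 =-11.15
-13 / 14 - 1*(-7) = 85 / 14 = 6.07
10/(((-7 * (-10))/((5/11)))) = 5/77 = 0.06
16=16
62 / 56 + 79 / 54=1943 / 756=2.57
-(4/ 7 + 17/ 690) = -2879/ 4830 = -0.60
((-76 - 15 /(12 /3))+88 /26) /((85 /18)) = -35739 /2210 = -16.17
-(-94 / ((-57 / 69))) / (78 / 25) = -27025 / 741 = -36.47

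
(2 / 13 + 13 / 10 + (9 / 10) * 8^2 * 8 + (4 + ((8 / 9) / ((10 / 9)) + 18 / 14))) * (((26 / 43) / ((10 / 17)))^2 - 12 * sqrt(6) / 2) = 1601192073 / 3235750 - 1278567 * sqrt(6) / 455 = -6388.31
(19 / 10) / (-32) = -19 / 320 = -0.06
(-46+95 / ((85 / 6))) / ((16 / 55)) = -9185 / 68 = -135.07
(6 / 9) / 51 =0.01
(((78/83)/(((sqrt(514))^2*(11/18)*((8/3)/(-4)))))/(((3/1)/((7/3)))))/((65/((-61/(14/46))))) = 0.01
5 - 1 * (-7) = 12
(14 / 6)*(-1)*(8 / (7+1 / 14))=-784 / 297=-2.64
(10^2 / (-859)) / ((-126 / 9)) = 50 / 6013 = 0.01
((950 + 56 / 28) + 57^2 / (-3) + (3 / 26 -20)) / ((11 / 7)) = -27461 / 286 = -96.02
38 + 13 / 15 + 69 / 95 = 11284 / 285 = 39.59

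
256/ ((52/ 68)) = 4352/ 13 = 334.77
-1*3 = -3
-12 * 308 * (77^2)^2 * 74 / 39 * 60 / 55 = -3496180845696 / 13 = -268936988130.46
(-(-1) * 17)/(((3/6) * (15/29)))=986/15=65.73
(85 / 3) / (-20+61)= 85 / 123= 0.69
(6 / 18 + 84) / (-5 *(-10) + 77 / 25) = 6325 / 3981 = 1.59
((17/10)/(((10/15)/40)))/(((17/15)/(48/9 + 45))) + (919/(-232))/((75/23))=78800863/17400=4528.79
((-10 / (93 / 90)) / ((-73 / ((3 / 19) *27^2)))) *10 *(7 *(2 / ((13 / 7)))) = 642978000 / 558961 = 1150.31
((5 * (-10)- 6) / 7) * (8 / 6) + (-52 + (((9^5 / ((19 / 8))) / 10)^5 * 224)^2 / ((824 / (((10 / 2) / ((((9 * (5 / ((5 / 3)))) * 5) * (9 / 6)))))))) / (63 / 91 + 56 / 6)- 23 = 575987889321127353841760753259836351316320038464108767999 / 425522342716715888671875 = 1353601988661218878209732000000000.00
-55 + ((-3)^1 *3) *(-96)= 809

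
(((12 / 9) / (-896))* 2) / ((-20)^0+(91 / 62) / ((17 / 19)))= -527 / 467544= -0.00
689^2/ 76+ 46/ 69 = 1424315/ 228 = 6247.00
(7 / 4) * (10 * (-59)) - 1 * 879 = -3823 / 2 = -1911.50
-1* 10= -10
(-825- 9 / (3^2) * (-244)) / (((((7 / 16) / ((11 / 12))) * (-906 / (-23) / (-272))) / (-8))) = -91387648 / 1359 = -67246.25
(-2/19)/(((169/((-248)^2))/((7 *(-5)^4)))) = -538160000/3211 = -167598.88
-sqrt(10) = -3.16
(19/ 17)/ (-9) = -19/ 153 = -0.12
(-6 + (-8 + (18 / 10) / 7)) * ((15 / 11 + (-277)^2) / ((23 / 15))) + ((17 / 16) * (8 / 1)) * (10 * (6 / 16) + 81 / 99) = -9742978359 / 14168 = -687674.93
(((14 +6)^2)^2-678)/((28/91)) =1035593/2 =517796.50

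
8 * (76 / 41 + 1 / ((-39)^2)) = 925096 / 62361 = 14.83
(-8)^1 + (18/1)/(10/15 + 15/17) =3.62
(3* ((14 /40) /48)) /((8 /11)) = 77 /2560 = 0.03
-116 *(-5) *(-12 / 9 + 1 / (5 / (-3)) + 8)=10556 / 3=3518.67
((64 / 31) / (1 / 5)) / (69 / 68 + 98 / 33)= 718080 / 277171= 2.59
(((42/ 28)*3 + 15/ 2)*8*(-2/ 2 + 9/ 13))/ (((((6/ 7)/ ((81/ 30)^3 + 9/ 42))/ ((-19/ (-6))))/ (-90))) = 63512136/ 325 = 195421.96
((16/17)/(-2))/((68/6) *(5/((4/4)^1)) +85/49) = -1176/145945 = -0.01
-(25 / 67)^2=-0.14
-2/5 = -0.40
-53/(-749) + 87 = 65216/749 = 87.07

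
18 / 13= 1.38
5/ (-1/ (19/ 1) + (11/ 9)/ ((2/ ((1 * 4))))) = 855/ 409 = 2.09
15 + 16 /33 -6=313 /33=9.48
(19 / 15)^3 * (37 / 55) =1.37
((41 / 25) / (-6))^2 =1681 / 22500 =0.07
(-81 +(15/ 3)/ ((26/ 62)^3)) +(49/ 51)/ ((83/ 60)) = -38768762/ 3099967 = -12.51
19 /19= 1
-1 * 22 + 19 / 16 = -333 / 16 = -20.81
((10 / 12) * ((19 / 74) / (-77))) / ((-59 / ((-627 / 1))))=-0.03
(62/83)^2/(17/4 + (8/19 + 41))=292144/23911719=0.01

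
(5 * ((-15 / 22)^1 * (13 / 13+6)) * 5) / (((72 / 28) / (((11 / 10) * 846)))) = -172725 / 4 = -43181.25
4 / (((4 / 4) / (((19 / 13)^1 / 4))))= 1.46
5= 5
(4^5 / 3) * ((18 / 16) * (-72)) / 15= -9216 / 5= -1843.20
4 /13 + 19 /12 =295 /156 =1.89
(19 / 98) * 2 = 19 / 49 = 0.39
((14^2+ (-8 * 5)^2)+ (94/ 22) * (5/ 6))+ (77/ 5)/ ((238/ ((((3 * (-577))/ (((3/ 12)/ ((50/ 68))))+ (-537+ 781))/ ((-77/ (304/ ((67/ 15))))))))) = 18578310703/ 8945706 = 2076.79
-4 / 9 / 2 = -0.22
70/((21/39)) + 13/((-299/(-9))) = 2999/23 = 130.39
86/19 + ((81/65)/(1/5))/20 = 23899/4940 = 4.84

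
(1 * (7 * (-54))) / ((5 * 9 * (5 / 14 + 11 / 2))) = -294 / 205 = -1.43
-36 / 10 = -18 / 5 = -3.60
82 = 82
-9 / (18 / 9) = -9 / 2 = -4.50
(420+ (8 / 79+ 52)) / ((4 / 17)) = 158508 / 79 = 2006.43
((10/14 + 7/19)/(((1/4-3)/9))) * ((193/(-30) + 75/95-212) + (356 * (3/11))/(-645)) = 771.73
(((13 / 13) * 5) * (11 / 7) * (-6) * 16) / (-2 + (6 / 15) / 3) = 19800 / 49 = 404.08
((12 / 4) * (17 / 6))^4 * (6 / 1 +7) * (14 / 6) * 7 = 53202877 / 48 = 1108393.27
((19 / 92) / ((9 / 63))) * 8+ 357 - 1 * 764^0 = 8454 / 23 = 367.57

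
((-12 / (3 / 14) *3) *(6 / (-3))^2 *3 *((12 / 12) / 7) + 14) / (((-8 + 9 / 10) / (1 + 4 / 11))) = 41100 / 781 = 52.62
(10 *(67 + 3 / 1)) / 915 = 140 / 183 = 0.77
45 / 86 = 0.52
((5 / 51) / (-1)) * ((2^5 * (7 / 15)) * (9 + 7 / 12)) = -6440 / 459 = -14.03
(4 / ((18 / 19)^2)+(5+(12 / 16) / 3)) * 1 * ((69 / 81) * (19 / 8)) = 1374365 / 69984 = 19.64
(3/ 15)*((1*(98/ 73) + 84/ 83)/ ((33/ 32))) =456512/ 999735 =0.46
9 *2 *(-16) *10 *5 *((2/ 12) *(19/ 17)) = -45600/ 17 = -2682.35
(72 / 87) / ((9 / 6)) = 16 / 29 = 0.55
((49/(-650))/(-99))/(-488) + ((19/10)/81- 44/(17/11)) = -136677903137/4804628400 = -28.45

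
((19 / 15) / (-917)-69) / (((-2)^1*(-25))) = -474557 / 343875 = -1.38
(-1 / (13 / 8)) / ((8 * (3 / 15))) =-5 / 13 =-0.38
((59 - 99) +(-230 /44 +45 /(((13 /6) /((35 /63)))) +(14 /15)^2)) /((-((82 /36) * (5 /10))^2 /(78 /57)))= 304101936 /8783225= 34.62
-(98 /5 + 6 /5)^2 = -10816 /25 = -432.64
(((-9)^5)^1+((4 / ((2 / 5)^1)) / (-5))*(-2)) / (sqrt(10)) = -11809*sqrt(10) / 2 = -18671.67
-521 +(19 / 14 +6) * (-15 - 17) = -5295 / 7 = -756.43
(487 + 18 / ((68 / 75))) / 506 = 1.00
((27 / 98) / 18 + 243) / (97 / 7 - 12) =47631 / 364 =130.85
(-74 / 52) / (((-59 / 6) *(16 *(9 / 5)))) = 0.01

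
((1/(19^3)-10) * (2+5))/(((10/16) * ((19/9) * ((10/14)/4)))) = -967927968/3258025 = -297.09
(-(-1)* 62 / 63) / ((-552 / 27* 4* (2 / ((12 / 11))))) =-0.01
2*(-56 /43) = -112 /43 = -2.60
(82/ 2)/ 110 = 41/ 110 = 0.37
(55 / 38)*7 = 385 / 38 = 10.13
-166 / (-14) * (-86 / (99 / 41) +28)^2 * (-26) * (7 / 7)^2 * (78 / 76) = -7974573932 / 434511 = -18352.99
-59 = -59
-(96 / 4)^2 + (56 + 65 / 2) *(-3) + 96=-745.50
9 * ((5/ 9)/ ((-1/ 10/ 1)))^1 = -50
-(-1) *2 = 2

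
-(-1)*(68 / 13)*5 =340 / 13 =26.15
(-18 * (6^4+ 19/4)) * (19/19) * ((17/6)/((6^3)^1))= -88451/288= -307.12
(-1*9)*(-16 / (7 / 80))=11520 / 7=1645.71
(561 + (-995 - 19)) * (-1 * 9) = 4077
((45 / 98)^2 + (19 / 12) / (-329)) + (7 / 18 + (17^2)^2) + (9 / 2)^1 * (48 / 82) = 6955988504455 / 83281086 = 83524.23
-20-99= -119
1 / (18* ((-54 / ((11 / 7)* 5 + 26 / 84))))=-49 / 5832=-0.01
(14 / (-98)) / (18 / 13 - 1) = -13 / 35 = -0.37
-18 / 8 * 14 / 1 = -63 / 2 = -31.50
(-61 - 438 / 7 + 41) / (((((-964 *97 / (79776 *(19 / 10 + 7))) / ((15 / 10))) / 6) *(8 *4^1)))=577102077 / 3272780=176.33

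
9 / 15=3 / 5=0.60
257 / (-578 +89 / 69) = -17733 / 39793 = -0.45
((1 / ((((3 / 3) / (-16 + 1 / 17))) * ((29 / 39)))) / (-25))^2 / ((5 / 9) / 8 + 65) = 8042670792 / 711677853125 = 0.01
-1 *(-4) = 4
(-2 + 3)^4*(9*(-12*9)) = -972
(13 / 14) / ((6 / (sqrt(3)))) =13*sqrt(3) / 84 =0.27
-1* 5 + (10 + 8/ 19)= 103/ 19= 5.42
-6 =-6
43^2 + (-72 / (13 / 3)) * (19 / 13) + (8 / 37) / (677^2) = 5229510516573 / 2865931237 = 1824.72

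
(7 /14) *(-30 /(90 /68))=-34 /3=-11.33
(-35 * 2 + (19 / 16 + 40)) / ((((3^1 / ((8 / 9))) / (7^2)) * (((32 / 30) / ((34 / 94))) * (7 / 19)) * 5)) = -1042321 / 13536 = -77.00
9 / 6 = 1.50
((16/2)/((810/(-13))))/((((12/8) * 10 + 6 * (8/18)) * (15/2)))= -104/107325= -0.00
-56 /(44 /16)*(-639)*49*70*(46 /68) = 5645999520 /187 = 30192510.80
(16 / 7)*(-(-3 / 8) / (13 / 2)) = 0.13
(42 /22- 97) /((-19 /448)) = 468608 /209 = 2242.14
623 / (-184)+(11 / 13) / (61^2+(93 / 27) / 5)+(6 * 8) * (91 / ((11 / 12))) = 5245766548697 / 1101657128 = 4761.71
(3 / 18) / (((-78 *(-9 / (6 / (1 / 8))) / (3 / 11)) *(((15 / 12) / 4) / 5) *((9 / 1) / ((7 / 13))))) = 448 / 150579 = 0.00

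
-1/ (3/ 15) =-5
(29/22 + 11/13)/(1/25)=15475/286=54.11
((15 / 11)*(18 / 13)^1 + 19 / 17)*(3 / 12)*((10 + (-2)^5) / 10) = -7307 / 4420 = -1.65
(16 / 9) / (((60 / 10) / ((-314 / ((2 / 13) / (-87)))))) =473512 / 9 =52612.44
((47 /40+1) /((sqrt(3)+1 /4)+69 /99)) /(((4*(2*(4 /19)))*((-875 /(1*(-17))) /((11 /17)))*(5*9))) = -66671 /410446400+2200143*sqrt(3) /12826450000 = 0.00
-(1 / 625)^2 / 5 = -1 / 1953125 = -0.00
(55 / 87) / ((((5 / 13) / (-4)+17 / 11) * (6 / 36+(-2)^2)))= 12584 / 120205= 0.10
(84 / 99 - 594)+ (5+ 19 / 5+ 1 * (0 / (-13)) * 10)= -96418 / 165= -584.35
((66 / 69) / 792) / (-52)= -1 / 43056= -0.00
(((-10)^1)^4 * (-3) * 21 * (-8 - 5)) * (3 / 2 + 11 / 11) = 20475000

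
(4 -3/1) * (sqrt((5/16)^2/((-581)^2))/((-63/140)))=-25/20916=-0.00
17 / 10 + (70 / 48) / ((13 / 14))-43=-30989 / 780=-39.73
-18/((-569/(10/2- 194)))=-3402/569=-5.98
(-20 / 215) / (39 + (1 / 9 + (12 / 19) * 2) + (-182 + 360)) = -0.00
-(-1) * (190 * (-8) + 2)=-1518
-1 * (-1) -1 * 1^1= 0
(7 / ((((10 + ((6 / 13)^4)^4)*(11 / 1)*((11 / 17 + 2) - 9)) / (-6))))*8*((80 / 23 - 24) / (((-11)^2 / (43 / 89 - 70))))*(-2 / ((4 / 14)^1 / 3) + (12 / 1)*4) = 60323443848825764329190832 / 394123097629080767590247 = 153.06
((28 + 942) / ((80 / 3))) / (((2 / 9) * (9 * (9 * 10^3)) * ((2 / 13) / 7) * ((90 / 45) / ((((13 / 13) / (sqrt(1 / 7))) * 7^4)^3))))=855239294862589 * sqrt(7) / 192000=11785158779.46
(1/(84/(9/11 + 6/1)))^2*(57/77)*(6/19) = 5625/3652264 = 0.00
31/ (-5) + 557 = 550.80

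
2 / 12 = 1 / 6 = 0.17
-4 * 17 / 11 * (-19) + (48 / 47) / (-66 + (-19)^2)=17914108 / 152515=117.46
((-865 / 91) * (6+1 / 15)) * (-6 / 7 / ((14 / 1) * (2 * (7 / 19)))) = 3287 / 686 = 4.79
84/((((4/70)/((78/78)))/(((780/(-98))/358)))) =-5850/179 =-32.68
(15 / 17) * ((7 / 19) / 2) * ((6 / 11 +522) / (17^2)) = 301770 / 1026817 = 0.29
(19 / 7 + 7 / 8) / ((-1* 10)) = -201 / 560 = -0.36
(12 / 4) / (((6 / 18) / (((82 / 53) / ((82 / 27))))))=243 / 53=4.58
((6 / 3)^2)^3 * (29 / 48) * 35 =4060 / 3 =1353.33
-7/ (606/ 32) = -112/ 303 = -0.37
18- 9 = 9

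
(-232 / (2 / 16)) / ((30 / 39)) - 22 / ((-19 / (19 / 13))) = -156722 / 65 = -2411.11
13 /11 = 1.18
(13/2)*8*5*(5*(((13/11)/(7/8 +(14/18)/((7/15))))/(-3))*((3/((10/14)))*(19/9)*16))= -57541120/2013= -28584.76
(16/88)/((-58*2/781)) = -71/58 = -1.22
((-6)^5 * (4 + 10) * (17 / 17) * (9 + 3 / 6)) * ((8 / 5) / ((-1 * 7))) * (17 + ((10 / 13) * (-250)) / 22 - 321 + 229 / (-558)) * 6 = -9844723660032 / 22165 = -444156267.09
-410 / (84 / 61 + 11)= -5002 / 151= -33.13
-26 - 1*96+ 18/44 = -2675/22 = -121.59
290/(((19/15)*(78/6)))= 4350/247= 17.61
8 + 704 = 712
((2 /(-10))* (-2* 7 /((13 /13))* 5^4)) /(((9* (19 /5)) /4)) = 35000 /171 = 204.68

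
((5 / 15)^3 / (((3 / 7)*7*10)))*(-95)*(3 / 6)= -19 / 324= -0.06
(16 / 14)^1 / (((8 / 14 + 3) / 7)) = 56 / 25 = 2.24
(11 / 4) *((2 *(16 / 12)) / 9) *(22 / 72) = 0.25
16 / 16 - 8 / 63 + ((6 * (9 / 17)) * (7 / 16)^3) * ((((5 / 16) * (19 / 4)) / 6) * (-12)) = 5849075 / 70189056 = 0.08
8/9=0.89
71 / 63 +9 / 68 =5395 / 4284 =1.26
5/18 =0.28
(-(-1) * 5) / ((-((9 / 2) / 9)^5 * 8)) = -20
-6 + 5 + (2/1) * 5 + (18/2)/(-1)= 0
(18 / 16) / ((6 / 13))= 39 / 16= 2.44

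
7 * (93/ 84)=31/ 4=7.75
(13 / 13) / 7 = 1 / 7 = 0.14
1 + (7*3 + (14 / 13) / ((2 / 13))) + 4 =33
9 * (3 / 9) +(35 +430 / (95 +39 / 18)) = 24734 / 583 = 42.43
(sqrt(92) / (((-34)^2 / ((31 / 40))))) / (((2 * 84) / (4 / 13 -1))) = -93 * sqrt(23) / 16831360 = -0.00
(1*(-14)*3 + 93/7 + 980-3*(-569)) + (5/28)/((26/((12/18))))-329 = 2329.29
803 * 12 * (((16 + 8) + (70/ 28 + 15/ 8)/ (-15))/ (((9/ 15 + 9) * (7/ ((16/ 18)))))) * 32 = 18276280/ 189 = 96699.89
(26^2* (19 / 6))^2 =41242084 / 9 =4582453.78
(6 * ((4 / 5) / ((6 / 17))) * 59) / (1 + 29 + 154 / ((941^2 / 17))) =888137443 / 33208810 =26.74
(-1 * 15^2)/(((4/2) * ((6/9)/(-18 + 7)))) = 1856.25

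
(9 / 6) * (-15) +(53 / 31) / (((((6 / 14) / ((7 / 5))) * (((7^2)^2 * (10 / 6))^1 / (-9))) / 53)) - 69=-6999987 / 75950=-92.17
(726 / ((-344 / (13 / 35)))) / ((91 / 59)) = -21417 / 42140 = -0.51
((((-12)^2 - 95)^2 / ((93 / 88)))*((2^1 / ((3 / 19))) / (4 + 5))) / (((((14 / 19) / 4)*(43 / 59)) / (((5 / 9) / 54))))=6428890160 / 26237439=245.03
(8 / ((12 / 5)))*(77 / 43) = 5.97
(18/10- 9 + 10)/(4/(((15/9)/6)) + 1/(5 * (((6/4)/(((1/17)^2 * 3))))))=2023/10405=0.19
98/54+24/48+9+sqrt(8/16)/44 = sqrt(2)/88+611/54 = 11.33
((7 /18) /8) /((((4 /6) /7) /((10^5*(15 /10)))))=153125 /2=76562.50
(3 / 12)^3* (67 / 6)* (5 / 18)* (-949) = -317915 / 6912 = -45.99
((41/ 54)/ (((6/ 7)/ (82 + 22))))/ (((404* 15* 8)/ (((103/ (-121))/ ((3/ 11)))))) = -384293/ 64793520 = -0.01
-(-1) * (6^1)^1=6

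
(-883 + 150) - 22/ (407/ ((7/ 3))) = -81377/ 111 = -733.13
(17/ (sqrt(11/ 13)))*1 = 17*sqrt(143)/ 11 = 18.48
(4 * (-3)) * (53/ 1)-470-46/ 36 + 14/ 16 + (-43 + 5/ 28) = -579209/ 504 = -1149.22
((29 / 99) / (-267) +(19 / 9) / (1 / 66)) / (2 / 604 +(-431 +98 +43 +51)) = -0.58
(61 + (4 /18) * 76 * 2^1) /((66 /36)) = 1706 /33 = 51.70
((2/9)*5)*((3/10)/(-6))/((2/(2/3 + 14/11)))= -16/297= -0.05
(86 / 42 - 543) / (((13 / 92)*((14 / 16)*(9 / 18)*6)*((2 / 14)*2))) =-4180480 / 819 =-5104.37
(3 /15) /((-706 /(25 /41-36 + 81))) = -187 /14473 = -0.01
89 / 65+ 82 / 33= 8267 / 2145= 3.85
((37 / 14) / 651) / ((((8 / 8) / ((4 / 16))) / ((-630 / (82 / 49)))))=-3885 / 10168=-0.38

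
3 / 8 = 0.38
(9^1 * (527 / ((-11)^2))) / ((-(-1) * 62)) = 0.63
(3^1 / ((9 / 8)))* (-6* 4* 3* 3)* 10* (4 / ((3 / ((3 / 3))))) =-7680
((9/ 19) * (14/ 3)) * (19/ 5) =42/ 5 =8.40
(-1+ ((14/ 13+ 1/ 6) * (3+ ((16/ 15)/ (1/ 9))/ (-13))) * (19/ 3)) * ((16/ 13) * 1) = 681896/ 32955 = 20.69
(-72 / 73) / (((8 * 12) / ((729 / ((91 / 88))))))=-48114 / 6643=-7.24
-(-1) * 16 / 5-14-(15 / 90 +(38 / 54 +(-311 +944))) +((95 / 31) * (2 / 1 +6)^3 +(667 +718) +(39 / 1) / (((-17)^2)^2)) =1614407719469 / 699070770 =2309.36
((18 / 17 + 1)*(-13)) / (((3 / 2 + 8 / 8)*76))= -91 / 646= -0.14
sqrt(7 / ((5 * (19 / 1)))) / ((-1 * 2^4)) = -sqrt(665) / 1520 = -0.02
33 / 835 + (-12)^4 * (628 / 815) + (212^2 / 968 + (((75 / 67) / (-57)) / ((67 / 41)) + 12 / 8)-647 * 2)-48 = 8250319503537941 / 561852927262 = 14684.13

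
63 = 63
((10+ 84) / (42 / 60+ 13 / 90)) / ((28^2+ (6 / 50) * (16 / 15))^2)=3671875 / 20281732096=0.00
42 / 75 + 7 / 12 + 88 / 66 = 743 / 300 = 2.48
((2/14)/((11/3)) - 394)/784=-30335/60368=-0.50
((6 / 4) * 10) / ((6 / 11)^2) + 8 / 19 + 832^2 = 157838663 / 228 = 692274.84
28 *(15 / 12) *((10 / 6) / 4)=14.58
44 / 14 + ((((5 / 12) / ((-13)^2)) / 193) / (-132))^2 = 58724734581647023 / 18685142821433088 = 3.14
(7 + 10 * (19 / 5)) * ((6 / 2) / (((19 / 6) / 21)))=17010 / 19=895.26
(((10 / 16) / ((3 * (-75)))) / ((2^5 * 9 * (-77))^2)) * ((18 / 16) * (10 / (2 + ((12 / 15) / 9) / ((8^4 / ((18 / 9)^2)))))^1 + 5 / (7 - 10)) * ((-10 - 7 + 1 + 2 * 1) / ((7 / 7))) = 7817 / 24974420815872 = 0.00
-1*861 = -861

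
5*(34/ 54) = 85/ 27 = 3.15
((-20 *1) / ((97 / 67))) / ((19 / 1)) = -1340 / 1843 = -0.73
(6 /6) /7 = 1 /7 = 0.14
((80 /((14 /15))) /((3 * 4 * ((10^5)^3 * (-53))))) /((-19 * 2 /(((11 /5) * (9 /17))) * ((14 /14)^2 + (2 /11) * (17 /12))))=3267 /994613900000000000000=0.00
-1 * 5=-5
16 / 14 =1.14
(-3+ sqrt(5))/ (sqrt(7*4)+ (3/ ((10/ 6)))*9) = -0.04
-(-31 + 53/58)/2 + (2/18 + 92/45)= 17.20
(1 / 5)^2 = 1 / 25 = 0.04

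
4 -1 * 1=3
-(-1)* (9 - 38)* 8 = -232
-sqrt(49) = -7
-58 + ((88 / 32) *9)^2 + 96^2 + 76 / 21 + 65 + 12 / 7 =472363 / 48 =9840.90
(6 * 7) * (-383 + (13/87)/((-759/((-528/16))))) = -16085.73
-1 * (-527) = 527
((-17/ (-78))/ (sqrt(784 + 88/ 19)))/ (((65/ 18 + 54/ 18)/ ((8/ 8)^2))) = 3* sqrt(71174)/ 681772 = 0.00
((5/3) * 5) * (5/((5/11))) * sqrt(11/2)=275 * sqrt(22)/6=214.98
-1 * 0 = 0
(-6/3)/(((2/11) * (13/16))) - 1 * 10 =-306/13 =-23.54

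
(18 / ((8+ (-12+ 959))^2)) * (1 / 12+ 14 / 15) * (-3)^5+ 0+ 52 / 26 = 18196031 / 9120250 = 2.00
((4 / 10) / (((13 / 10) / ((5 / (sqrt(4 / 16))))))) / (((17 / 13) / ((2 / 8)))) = 10 / 17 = 0.59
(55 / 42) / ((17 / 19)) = 1045 / 714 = 1.46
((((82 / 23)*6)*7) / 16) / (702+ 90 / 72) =861 / 64699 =0.01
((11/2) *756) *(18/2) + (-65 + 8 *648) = 42541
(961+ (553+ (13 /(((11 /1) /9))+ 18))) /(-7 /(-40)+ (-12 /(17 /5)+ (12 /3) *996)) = 11538920 /29775229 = 0.39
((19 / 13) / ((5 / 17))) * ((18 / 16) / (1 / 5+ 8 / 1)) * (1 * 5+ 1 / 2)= 31977 / 8528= 3.75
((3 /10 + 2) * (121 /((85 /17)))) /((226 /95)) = 52877 /2260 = 23.40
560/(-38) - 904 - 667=-30129/19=-1585.74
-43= -43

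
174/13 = 13.38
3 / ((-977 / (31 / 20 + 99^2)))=-588153 / 19540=-30.10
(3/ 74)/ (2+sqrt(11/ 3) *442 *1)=-9/ 79512704+663 *sqrt(33)/ 79512704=0.00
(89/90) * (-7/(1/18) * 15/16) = -1869/16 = -116.81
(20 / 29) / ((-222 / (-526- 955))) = 4.60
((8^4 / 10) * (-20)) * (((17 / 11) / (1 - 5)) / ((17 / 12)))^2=-73728 / 121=-609.32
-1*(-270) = 270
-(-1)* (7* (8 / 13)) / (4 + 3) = 8 / 13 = 0.62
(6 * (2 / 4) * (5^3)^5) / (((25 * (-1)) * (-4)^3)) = 3662109375 / 64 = 57220458.98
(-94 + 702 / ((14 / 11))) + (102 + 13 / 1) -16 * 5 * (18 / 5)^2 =-16248 / 35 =-464.23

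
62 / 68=31 / 34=0.91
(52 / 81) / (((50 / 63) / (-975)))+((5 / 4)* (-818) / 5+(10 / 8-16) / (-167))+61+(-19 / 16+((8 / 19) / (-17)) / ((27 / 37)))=-21748229425 / 23302512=-933.30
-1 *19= -19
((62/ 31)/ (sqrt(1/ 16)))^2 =64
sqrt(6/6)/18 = 1/18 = 0.06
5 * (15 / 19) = 75 / 19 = 3.95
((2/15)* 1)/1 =2/15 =0.13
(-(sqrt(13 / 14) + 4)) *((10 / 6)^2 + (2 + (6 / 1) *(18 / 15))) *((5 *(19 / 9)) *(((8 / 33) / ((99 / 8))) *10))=-2383360 / 24057 - 42560 *sqrt(182) / 24057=-122.94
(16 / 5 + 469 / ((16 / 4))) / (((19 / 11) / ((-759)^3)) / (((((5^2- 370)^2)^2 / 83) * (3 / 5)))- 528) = -19697560323938528815575 / 86345469913155194814308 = -0.23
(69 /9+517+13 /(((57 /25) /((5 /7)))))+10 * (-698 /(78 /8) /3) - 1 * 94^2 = -132982643 /15561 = -8545.89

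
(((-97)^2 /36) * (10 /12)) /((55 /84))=65863 /198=332.64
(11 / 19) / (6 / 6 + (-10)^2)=0.01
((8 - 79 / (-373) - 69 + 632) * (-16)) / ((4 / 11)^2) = -69116.63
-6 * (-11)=66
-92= -92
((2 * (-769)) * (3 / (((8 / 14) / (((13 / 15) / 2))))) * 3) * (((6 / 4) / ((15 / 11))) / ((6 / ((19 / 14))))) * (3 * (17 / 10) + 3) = -21154.90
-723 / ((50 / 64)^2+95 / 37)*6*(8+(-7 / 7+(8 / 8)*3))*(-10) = 1095720960 / 8027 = 136504.42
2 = 2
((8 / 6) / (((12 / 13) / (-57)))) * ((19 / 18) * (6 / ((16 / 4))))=-4693 / 36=-130.36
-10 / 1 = -10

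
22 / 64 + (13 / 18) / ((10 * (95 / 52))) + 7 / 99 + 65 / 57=799721 / 501600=1.59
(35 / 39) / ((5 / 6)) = 14 / 13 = 1.08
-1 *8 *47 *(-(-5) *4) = -7520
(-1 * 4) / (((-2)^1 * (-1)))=-2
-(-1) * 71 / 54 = 71 / 54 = 1.31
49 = 49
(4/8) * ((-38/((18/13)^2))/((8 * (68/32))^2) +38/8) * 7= 3068443/187272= 16.38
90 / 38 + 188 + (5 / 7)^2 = 177708 / 931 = 190.88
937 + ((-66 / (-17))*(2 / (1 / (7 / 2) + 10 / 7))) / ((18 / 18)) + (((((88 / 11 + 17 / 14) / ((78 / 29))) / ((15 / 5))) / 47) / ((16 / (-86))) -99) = 5879997659 / 6980064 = 842.40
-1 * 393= -393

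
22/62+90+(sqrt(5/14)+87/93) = sqrt(70)/14+2830/31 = 91.89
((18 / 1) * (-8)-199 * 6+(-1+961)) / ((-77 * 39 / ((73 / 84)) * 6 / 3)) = 219 / 4004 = 0.05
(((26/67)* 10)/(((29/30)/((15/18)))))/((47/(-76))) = -494000/91321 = -5.41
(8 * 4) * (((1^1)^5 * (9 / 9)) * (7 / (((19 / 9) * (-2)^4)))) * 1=126 / 19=6.63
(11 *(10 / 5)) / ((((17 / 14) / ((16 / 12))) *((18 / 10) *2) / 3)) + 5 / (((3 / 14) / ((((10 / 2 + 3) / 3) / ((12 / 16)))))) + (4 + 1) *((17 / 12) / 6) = 382895 / 3672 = 104.27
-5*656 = -3280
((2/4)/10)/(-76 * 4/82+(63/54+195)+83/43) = 5289/20562530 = 0.00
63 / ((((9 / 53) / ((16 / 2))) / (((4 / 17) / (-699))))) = -11872 / 11883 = -1.00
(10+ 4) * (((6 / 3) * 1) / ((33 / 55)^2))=700 / 9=77.78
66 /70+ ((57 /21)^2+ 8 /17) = 8.78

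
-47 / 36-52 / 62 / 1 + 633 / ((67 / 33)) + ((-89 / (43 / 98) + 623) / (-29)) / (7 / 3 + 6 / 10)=2694028001 / 8841789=304.69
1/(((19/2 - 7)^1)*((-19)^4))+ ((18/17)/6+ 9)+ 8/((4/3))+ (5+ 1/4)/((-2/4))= 103605263/22154570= 4.68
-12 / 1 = -12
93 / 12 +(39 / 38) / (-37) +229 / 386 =4512969 / 542716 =8.32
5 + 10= 15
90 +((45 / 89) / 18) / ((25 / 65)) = 16033 / 178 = 90.07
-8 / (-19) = 8 / 19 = 0.42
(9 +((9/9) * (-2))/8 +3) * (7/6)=329/24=13.71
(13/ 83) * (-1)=-13/ 83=-0.16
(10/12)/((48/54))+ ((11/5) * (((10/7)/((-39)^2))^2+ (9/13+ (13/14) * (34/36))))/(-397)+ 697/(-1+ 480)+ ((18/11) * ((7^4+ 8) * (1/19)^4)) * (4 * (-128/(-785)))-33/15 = 7185605768232152364977/35284549063669490959920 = 0.20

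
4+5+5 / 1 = 14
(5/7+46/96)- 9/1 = -2623/336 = -7.81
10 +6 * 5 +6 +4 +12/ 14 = 356/ 7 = 50.86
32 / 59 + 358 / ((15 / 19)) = 401798 / 885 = 454.01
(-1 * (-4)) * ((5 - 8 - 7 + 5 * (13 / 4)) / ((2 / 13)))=325 / 2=162.50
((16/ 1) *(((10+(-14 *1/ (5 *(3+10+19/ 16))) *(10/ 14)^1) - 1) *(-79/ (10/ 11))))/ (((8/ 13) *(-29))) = 22718267/ 32915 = 690.21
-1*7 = -7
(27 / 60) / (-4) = -9 / 80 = -0.11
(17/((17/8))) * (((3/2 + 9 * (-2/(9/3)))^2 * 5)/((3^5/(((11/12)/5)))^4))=14641/55788550416000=0.00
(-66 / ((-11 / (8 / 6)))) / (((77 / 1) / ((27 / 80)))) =27 / 770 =0.04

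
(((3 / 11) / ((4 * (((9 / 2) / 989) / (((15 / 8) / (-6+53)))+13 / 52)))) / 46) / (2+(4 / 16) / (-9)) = 11610 / 5623981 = 0.00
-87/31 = -2.81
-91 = -91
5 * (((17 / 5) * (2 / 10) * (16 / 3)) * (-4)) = -1088 / 15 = -72.53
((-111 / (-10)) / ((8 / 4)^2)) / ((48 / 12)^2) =111 / 640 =0.17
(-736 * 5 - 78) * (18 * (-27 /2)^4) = -8987198751 /4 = -2246799687.75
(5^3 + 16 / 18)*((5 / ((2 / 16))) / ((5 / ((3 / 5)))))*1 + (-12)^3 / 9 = 6184 / 15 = 412.27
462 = 462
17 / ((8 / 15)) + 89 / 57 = 15247 / 456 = 33.44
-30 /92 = -0.33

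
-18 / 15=-6 / 5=-1.20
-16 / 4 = -4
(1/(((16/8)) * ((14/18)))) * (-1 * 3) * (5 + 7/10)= -10.99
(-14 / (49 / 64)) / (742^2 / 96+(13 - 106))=-3072 / 947863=-0.00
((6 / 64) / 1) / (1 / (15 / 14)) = 45 / 448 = 0.10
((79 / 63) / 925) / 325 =79 / 18939375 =0.00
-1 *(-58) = 58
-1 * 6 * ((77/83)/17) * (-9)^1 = 4158/1411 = 2.95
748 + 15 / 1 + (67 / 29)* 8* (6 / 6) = 22663 / 29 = 781.48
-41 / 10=-4.10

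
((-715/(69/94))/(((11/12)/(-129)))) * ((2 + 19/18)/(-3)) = -28900300/207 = -139614.98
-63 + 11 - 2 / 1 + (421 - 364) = 3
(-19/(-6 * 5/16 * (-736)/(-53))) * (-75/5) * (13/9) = -13091/828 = -15.81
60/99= 20/33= 0.61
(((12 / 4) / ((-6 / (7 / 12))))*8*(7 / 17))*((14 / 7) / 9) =-98 / 459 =-0.21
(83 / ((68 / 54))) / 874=2241 / 29716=0.08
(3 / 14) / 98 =3 / 1372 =0.00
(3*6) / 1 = 18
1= 1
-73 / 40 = -1.82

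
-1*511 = -511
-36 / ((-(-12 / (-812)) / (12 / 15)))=9744 / 5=1948.80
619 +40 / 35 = 4341 / 7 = 620.14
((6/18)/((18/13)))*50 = 12.04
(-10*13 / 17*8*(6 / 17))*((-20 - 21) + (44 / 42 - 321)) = 15766400 / 2023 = 7793.57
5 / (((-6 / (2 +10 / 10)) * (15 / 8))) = -1.33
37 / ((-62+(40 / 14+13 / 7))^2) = 1813 / 160801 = 0.01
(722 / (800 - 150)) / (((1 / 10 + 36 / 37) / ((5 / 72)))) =13357 / 185796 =0.07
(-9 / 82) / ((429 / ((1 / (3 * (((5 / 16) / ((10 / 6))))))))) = -8 / 17589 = -0.00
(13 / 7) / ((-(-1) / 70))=130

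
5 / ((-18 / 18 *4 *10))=-1 / 8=-0.12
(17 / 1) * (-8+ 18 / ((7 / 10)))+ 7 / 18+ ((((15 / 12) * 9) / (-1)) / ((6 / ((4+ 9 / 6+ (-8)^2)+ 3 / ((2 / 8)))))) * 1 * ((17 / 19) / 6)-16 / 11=116834213 / 421344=277.29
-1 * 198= -198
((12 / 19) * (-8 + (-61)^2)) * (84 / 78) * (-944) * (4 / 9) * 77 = -60455481856 / 741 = -81586345.28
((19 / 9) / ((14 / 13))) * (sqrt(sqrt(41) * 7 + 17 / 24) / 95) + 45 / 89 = 13 * sqrt(102 + 1008 * sqrt(41)) / 7560 + 45 / 89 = 0.64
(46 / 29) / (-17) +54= 26576 / 493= 53.91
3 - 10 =-7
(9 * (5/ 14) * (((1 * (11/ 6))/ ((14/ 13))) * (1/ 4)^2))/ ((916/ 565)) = 1211925/ 5745152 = 0.21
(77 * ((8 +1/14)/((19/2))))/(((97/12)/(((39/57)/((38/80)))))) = 7756320/665323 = 11.66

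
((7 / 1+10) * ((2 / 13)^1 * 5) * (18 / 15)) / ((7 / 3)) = 612 / 91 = 6.73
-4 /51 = -0.08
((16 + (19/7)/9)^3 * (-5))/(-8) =5416033415/2000376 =2707.51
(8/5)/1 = 8/5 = 1.60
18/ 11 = 1.64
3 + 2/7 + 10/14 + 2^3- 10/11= 122/11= 11.09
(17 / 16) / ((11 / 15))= 255 / 176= 1.45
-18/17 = -1.06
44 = 44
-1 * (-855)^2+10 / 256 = -93571195 / 128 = -731024.96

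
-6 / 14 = -3 / 7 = -0.43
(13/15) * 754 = 9802/15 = 653.47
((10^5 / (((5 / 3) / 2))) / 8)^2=225000000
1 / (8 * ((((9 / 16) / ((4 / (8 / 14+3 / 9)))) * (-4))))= -14 / 57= -0.25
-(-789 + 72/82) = 32313/41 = 788.12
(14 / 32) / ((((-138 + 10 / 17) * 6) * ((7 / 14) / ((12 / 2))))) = -119 / 18688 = -0.01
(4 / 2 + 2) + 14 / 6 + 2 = 25 / 3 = 8.33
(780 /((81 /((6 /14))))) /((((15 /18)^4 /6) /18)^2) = 206980.90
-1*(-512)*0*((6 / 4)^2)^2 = 0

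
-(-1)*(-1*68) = -68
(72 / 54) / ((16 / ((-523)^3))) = -143055667 / 12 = -11921305.58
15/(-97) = -15/97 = -0.15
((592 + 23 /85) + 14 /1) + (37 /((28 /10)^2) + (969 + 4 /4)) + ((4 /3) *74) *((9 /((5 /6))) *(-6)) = -80178083 /16660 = -4812.61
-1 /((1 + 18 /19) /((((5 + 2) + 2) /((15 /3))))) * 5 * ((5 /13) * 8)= -6840 /481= -14.22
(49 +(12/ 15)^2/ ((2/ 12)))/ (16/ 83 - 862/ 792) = -43418628/ 735925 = -59.00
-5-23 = -28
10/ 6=5/ 3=1.67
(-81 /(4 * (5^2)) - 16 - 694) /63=-71081 /6300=-11.28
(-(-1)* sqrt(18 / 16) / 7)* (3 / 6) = 3* sqrt(2) / 56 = 0.08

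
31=31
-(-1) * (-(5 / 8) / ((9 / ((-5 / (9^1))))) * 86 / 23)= 1075 / 7452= 0.14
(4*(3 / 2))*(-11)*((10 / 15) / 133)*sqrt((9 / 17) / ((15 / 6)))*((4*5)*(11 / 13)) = -5808*sqrt(170) / 29393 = -2.58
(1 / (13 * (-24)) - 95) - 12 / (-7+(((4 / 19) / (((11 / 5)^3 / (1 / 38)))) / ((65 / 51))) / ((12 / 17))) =-94262943219 / 1010442472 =-93.29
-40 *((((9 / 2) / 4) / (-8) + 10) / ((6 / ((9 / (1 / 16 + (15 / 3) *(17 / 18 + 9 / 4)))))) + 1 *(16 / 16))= -177545 / 2309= -76.89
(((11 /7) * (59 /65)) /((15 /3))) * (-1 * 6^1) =-3894 /2275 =-1.71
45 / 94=0.48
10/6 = 5/3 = 1.67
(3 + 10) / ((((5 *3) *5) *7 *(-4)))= -13 / 2100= -0.01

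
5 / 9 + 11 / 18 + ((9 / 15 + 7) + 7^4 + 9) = 72563 / 30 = 2418.77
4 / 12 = 1 / 3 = 0.33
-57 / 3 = -19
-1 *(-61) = 61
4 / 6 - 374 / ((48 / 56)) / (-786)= 2881 / 2358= 1.22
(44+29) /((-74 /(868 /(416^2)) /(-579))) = 2.86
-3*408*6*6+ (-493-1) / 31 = -1366478 / 31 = -44079.94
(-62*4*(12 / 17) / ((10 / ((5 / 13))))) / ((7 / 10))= -9.62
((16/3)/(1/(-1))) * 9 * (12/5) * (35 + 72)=-61632/5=-12326.40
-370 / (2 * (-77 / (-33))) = -555 / 7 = -79.29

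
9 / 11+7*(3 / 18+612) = 282875 / 66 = 4285.98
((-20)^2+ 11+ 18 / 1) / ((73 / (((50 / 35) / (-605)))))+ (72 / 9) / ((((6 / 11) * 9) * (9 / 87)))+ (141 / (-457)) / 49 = 22915112459 / 1456507899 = 15.73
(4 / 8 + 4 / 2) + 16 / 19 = 127 / 38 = 3.34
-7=-7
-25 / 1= -25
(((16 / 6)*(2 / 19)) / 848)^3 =1 / 27570978261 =0.00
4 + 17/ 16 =81/ 16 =5.06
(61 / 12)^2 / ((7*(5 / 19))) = 70699 / 5040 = 14.03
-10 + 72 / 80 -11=-201 / 10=-20.10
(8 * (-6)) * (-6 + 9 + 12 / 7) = -1584 / 7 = -226.29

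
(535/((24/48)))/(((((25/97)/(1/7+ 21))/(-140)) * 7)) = -12288736/7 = -1755533.71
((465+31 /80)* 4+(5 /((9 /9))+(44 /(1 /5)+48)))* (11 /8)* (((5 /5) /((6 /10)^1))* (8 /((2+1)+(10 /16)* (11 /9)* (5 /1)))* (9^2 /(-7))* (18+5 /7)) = -29897617266 /24059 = -1242679.13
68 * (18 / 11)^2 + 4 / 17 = 375028 / 2057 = 182.32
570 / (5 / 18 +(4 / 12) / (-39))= 14820 / 7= 2117.14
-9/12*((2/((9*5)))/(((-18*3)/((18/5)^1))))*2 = 1/225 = 0.00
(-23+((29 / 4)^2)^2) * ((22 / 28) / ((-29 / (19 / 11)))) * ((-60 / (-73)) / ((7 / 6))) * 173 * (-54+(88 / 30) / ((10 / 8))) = 807188.72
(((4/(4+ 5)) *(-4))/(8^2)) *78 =-13/6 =-2.17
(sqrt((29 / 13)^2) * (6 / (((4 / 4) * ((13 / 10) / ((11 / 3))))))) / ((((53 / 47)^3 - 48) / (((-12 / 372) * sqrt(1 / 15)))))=132478148 * sqrt(15) / 75985832559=0.01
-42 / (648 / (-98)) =343 / 54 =6.35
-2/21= -0.10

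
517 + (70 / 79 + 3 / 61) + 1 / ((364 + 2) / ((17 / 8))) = 119805983 / 231312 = 517.94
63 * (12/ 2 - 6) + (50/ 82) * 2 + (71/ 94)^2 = 1.79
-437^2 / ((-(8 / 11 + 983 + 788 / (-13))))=27308567 / 132005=206.88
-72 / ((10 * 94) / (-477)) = 8586 / 235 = 36.54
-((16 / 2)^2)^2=-4096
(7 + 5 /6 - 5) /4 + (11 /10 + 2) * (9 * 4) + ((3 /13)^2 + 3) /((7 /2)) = 16067131 /141960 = 113.18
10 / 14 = 5 / 7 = 0.71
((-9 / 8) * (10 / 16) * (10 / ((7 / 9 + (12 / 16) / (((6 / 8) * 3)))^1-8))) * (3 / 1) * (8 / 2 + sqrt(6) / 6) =2025 * sqrt(6) / 3968 + 6075 / 496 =13.50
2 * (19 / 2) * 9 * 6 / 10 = 513 / 5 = 102.60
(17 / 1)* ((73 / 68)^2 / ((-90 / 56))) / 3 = -37303 / 9180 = -4.06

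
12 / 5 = 2.40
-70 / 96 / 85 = -7 / 816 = -0.01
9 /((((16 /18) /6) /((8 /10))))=48.60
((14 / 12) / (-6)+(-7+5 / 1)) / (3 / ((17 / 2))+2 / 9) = -3.82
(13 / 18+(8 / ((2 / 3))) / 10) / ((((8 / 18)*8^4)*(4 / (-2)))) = -0.00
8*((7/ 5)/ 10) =28/ 25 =1.12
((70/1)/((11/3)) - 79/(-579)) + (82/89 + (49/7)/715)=742732802/36844665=20.16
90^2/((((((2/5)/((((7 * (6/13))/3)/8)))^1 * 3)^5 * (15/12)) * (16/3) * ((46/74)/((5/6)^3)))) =1214568359375/60443316191232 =0.02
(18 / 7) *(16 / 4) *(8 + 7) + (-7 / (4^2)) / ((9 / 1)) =155471 / 1008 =154.24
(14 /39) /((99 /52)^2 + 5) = 2912 /69963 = 0.04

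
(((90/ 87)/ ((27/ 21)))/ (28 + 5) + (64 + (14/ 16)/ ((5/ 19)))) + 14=9342163/ 114840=81.35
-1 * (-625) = 625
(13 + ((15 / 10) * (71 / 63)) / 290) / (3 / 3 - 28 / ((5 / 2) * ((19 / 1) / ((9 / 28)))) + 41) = 3009809 / 9675792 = 0.31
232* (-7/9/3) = -1624/27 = -60.15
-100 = -100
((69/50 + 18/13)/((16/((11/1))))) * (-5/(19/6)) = -59301/19760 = -3.00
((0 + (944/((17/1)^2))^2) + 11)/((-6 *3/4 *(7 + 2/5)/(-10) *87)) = 60328900/806562297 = 0.07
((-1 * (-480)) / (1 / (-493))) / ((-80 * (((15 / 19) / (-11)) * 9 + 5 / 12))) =-7418664 / 575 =-12902.02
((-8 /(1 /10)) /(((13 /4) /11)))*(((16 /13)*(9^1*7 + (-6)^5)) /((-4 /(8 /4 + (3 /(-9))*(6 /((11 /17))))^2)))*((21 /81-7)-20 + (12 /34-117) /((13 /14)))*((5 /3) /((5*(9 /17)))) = 15956573224960 /217503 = 73362543.16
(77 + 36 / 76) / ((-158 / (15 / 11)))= -11040 / 16511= -0.67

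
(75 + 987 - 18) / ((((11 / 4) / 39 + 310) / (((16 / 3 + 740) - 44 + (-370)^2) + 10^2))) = 22426589952 / 48371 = 463637.10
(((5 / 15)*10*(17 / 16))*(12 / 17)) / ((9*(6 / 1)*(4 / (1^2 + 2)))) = 5 / 144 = 0.03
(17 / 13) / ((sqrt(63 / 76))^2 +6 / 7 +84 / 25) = 226100 / 872469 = 0.26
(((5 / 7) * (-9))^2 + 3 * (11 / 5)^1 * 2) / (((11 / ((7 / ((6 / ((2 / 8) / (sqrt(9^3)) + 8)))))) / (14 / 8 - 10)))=-770369 / 2016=-382.13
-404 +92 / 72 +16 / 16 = -7231 / 18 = -401.72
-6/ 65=-0.09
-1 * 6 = -6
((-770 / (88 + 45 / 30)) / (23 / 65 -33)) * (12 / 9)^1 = 200200 / 569757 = 0.35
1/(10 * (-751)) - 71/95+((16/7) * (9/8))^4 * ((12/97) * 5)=873900499483/33232072930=26.30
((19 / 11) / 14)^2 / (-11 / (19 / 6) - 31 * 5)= -6859 / 71408876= -0.00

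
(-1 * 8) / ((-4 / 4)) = 8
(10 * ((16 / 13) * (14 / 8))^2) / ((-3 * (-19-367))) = 3920 / 97851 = 0.04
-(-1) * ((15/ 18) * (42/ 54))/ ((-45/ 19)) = -133/ 486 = -0.27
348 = 348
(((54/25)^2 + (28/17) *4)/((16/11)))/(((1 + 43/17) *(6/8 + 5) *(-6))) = -328823/5175000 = -0.06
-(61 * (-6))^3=49027896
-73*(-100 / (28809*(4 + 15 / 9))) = 7300 / 163251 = 0.04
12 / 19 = 0.63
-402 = -402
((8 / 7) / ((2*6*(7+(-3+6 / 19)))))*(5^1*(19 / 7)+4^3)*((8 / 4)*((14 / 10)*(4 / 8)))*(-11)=-37829 / 1435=-26.36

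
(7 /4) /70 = 1 /40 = 0.02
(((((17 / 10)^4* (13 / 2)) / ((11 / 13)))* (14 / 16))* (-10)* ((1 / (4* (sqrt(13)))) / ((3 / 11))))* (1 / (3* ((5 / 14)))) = -133.21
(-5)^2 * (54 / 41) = 32.93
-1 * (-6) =6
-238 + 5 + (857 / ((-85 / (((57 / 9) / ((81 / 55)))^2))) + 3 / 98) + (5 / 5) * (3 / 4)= -82375383655 / 196751268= -418.68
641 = 641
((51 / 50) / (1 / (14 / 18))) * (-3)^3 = -1071 / 50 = -21.42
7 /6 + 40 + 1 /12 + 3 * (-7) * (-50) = 4365 /4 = 1091.25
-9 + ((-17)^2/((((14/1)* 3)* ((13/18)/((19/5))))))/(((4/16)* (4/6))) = 94743/455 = 208.23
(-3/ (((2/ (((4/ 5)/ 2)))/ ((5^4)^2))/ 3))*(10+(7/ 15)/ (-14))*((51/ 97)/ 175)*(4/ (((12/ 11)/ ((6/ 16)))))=-314510625/ 10864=-28949.80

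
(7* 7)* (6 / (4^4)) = 147 / 128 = 1.15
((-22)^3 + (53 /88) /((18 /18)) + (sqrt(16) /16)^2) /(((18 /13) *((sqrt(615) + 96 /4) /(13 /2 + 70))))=31856827 /88 - 31856827 *sqrt(615) /2112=-12054.82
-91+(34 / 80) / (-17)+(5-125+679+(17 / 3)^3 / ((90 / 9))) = 105013 / 216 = 486.17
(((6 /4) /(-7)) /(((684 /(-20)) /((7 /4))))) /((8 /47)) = 0.06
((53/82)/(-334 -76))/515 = -53/17314300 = -0.00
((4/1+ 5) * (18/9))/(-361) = -18/361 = -0.05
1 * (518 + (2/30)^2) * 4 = 466204/225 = 2072.02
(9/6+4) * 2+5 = 16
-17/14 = -1.21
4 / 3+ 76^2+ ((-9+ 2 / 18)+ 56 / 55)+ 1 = 2856379 / 495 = 5770.46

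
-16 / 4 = -4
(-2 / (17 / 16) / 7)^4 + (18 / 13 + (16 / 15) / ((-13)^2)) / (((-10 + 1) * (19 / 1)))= -252540638086 / 86928446744685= -0.00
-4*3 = -12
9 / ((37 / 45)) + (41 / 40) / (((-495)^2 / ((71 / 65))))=258011432707 / 23571405000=10.95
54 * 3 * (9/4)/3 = 243/2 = 121.50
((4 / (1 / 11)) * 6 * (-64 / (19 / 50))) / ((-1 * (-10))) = -4446.32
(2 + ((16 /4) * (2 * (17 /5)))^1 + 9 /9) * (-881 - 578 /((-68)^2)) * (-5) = 133049.88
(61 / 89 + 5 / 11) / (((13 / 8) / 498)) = 349.35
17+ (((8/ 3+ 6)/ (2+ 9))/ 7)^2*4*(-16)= 863873/ 53361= 16.19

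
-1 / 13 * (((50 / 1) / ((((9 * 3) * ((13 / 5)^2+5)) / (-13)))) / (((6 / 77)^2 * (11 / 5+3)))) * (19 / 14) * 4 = 7184375 / 265356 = 27.07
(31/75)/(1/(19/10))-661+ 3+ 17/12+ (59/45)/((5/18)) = -325539/500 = -651.08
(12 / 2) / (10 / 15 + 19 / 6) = 36 / 23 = 1.57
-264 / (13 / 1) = -264 / 13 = -20.31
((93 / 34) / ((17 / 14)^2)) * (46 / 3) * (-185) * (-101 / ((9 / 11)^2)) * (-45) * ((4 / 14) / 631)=-451363081400 / 27900927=-16177.35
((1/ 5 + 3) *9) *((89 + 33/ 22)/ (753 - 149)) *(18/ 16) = 14661/ 3020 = 4.85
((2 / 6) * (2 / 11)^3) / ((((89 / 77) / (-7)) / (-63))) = 8232 / 10769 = 0.76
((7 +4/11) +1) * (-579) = -53268/11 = -4842.55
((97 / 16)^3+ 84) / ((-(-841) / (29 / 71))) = 1256737 / 8433664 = 0.15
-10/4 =-5/2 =-2.50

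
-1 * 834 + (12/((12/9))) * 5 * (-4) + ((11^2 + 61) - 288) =-1120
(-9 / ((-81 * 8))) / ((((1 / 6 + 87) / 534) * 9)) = 89 / 9414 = 0.01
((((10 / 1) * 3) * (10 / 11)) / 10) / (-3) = -10 / 11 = -0.91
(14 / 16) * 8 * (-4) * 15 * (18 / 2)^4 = -2755620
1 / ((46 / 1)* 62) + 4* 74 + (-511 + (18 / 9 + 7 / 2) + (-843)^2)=2026173455 / 2852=710439.50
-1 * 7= -7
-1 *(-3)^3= 27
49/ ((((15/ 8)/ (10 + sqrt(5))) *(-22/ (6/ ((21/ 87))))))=-3248/ 11- 1624 *sqrt(5)/ 55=-361.30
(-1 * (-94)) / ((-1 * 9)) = -94 / 9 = -10.44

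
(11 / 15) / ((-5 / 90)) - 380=-393.20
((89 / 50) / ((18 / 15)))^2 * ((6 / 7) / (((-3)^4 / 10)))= 7921 / 34020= 0.23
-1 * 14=-14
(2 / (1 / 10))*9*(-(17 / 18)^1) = -170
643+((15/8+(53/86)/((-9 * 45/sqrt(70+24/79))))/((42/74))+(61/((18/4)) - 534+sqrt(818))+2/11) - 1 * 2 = -1961 * sqrt(438766)/57782970+sqrt(818)+687683/5544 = 152.62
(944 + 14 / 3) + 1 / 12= 3795 / 4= 948.75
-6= -6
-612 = -612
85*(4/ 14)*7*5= 850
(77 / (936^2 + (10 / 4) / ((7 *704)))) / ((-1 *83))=-758912 / 716688581023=-0.00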